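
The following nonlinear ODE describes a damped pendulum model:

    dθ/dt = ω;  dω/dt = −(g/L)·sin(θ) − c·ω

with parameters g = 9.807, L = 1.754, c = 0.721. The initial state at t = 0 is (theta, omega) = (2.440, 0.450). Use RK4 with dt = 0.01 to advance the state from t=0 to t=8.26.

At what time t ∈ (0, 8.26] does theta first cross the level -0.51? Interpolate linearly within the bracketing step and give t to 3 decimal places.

t=0.000: state=(2.440, 0.450)
step 1 (dt=0.01): k1=(0.450, -3.933), k2=(0.430, -3.909), k3=(0.430, -3.910), k4=(0.411, -3.887); state += dt/6·(k1+2k2+2k3+k4)
t=0.010: state=(2.444, 0.411)
t=0.020: state=(2.448, 0.372)
t=0.030: state=(2.452, 0.334)
continuing one RK4 step at a time; state shown every 50 steps (Δt=0.5):
t=0.500: state=(2.227, -1.272)
t=1.000: state=(1.128, -3.089)
t=1.500: state=(-0.479, -2.683)
t=1.510: state=(-0.505, -2.638)
next step: t=1.520: state=(-0.532, -2.591) — theta has crossed -0.51
linear interpolation between t=1.510 (-0.50548) and t=1.520 (-0.53162) → t≈1.512

t = 1.512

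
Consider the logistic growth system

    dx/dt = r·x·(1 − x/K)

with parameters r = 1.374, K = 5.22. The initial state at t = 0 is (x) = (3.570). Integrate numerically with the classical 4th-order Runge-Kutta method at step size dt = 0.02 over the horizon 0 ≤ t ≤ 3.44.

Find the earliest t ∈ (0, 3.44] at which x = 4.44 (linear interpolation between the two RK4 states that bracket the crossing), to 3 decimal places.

t=0.000: state=(3.570)
step 1 (dt=0.02): k1=(1.550), k2=(1.543), k3=(1.543), k4=(1.535); state += dt/6·(k1+2k2+2k3+k4)
t=0.020: state=(3.601)
t=0.040: state=(3.631)
t=0.060: state=(3.662)
continuing one RK4 step at a time; state shown every 10 steps (Δt=0.2):
t=0.200: state=(3.863)
t=0.400: state=(4.121)
t=0.600: state=(4.340)
t=0.700: state=(4.436)
next step: t=0.720: state=(4.454) — x has crossed 4.44
linear interpolation between t=0.700 (4.43633) and t=0.720 (4.45445) → t≈0.704

t = 0.704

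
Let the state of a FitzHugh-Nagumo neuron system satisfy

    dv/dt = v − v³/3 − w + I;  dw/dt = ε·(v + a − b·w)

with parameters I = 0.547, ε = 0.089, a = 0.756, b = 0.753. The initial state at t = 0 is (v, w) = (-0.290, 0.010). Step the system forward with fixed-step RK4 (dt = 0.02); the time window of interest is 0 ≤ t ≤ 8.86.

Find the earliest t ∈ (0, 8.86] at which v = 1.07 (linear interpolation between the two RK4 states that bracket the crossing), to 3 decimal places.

t=0.000: state=(-0.290, 0.010)
step 1 (dt=0.02): k1=(0.255, 0.041), k2=(0.257, 0.041), k3=(0.257, 0.041), k4=(0.259, 0.041); state += dt/6·(k1+2k2+2k3+k4)
t=0.020: state=(-0.285, 0.011)
t=0.040: state=(-0.280, 0.012)
t=0.060: state=(-0.274, 0.012)
continuing one RK4 step at a time; state shown every 25 steps (Δt=0.5):
t=0.500: state=(-0.134, 0.033)
t=1.000: state=(0.104, 0.064)
t=1.500: state=(0.467, 0.107)
t=2.000: state=(0.960, 0.168)
t=2.100: state=(1.064, 0.182)
next step: t=2.120: state=(1.084, 0.185) — v has crossed 1.07
linear interpolation between t=2.100 (1.06394) and t=2.120 (1.08442) → t≈2.106

t = 2.106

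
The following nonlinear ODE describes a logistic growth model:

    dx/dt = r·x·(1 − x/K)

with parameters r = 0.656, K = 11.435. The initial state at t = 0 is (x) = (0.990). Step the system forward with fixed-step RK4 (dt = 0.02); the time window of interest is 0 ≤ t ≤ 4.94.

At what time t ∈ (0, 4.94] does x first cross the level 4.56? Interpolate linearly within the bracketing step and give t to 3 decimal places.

t=0.000: state=(0.990)
step 1 (dt=0.02): k1=(0.593), k2=(0.596), k3=(0.596), k4=(0.600); state += dt/6·(k1+2k2+2k3+k4)
t=0.020: state=(1.002)
t=0.040: state=(1.014)
t=0.060: state=(1.026)
continuing one RK4 step at a time; state shown every 10 steps (Δt=0.2):
t=0.200: state=(1.115)
t=0.400: state=(1.254)
t=0.600: state=(1.409)
t=0.800: state=(1.579)
t=1.000: state=(1.766)
t=1.200: state=(1.971)
t=1.400: state=(2.194)
t=1.600: state=(2.436)
t=1.800: state=(2.697)
t=2.000: state=(2.977)
t=2.200: state=(3.275)
t=2.400: state=(3.590)
t=2.600: state=(3.921)
t=2.800: state=(4.265)
t=2.960: state=(4.549)
next step: t=2.980: state=(4.585) — x has crossed 4.56
linear interpolation between t=2.960 (4.54946) and t=2.980 (4.58545) → t≈2.966

t = 2.966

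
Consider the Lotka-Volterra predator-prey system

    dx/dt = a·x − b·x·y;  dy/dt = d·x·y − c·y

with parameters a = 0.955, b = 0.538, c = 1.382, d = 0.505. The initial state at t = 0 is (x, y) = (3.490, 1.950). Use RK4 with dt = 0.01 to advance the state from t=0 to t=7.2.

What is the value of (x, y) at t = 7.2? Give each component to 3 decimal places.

(x, y) = (2.217, 2.165)

t=0.000: state=(3.490, 1.950)
step 1 (dt=0.01): k1=(-0.328, 0.742), k2=(-0.335, 0.742), k3=(-0.335, 0.742), k4=(-0.342, 0.741); state += dt/6·(k1+2k2+2k3+k4)
t=0.010: state=(3.487, 1.957)
t=0.020: state=(3.483, 1.965)
t=0.030: state=(3.480, 1.972)
continuing one RK4 step at a time; state shown every 25 steps (Δt=0.25):
t=0.250: state=(3.367, 2.130)
t=0.500: state=(3.177, 2.280)
t=0.750: state=(2.947, 2.376)
t=1.000: state=(2.711, 2.404)
t=1.250: state=(2.496, 2.363)
t=1.500: state=(2.320, 2.266)
t=1.750: state=(2.191, 2.131)
t=2.000: state=(2.110, 1.978)
t=2.250: state=(2.075, 1.823)
t=2.500: state=(2.082, 1.677)
t=2.750: state=(2.129, 1.548)
t=3.000: state=(2.211, 1.440)
t=3.250: state=(2.327, 1.357)
t=3.500: state=(2.471, 1.300)
t=3.750: state=(2.640, 1.271)
t=4.000: state=(2.827, 1.270)
t=4.250: state=(3.020, 1.300)
t=4.500: state=(3.207, 1.364)
t=4.750: state=(3.368, 1.463)
t=5.000: state=(3.483, 1.597)
t=5.250: state=(3.529, 1.761)
t=5.500: state=(3.493, 1.944)
t=5.750: state=(3.373, 2.124)
t=6.000: state=(3.184, 2.276)
t=6.250: state=(2.955, 2.374)
t=6.500: state=(2.719, 2.404)
t=6.750: state=(2.503, 2.365)
t=7.000: state=(2.326, 2.270)
t=7.200: state=(2.217, 2.165)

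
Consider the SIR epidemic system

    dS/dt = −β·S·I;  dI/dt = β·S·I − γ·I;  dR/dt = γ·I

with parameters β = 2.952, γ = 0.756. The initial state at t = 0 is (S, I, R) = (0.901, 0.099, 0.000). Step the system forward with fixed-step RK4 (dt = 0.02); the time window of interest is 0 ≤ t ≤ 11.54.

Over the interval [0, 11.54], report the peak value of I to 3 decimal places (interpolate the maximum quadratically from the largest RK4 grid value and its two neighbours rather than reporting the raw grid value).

t=0.000: state=(0.901, 0.099, 0.000)
step 1 (dt=0.02): k1=(-0.263, 0.188, 0.075), k2=(-0.268, 0.191, 0.076), k3=(-0.268, 0.191, 0.076), k4=(-0.272, 0.194, 0.078); state += dt/6·(k1+2k2+2k3+k4)
t=0.020: state=(0.896, 0.103, 0.002)
t=0.040: state=(0.890, 0.107, 0.003)
t=0.060: state=(0.884, 0.111, 0.005)
continuing one RK4 step at a time; state shown every 25 steps (Δt=0.5):
t=0.500: state=(0.714, 0.226, 0.060)
t=1.000: state=(0.458, 0.369, 0.173)
t=1.500: state=(0.252, 0.422, 0.327)
t=2.000: state=(0.138, 0.382, 0.480)
t=2.500: state=(0.083, 0.306, 0.611)
t=3.000: state=(0.056, 0.232, 0.712)
t=3.500: state=(0.042, 0.171, 0.788)
t=4.000: state=(0.034, 0.124, 0.843)
t=4.500: state=(0.029, 0.089, 0.883)
t=5.000: state=(0.026, 0.063, 0.911)
t=5.500: state=(0.024, 0.045, 0.931)
t=6.000: state=(0.022, 0.032, 0.946)
t=6.500: state=(0.022, 0.023, 0.956)
t=7.000: state=(0.021, 0.016, 0.963)
t=7.500: state=(0.021, 0.011, 0.968)
t=8.000: state=(0.020, 0.008, 0.972)
t=8.500: state=(0.020, 0.006, 0.974)
t=9.000: state=(0.020, 0.004, 0.976)
t=9.500: state=(0.020, 0.003, 0.977)
t=10.000: state=(0.020, 0.002, 0.978)
t=10.500: state=(0.020, 0.001, 0.979)
t=11.000: state=(0.020, 0.001, 0.979)
t=11.500: state=(0.020, 0.001, 0.980)
t=11.540: state=(0.020, 0.001, 0.980)
largest grid value and its neighbours: I(1.460)=0.42161, I(1.480)=0.42174, I(1.500)=0.42171
parabola through these three points peaks at t≈1.486 with I≈0.42175

max I = 0.422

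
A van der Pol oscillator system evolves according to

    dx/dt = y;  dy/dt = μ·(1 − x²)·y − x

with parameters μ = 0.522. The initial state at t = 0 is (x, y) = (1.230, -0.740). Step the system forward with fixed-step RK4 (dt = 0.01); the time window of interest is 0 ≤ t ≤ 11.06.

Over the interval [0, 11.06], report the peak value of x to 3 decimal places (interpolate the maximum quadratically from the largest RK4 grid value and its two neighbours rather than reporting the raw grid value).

max x = 1.968

t=0.000: state=(1.230, -0.740)
step 1 (dt=0.01): k1=(-0.740, -1.032), k2=(-0.745, -1.030), k3=(-0.745, -1.030), k4=(-0.750, -1.029); state += dt/6·(k1+2k2+2k3+k4)
t=0.010: state=(1.223, -0.750)
t=0.020: state=(1.215, -0.761)
t=0.030: state=(1.207, -0.771)
continuing one RK4 step at a time; state shown every 50 steps (Δt=0.5):
t=0.500: state=(0.734, -1.245)
t=1.000: state=(-0.020, -1.759)
t=1.500: state=(-0.960, -1.854)
t=2.000: state=(-1.679, -0.879)
t=2.500: state=(-1.831, 0.187)
t=3.000: state=(-1.573, 0.794)
t=3.500: state=(-1.060, 1.259)
t=4.000: state=(-0.298, 1.806)
t=4.500: state=(0.723, 2.170)
t=5.000: state=(1.655, 1.321)
t=5.500: state=(1.968, 0.013)
t=6.000: state=(1.779, -0.689)
t=6.500: state=(1.320, -1.134)
t=7.000: state=(0.634, -1.635)
t=7.500: state=(-0.327, -2.174)
t=8.000: state=(-1.393, -1.830)
t=8.500: state=(-1.959, -0.419)
t=9.000: state=(-1.911, 0.498)
t=9.500: state=(-1.534, 0.980)
t=10.000: state=(-0.934, 1.433)
t=10.500: state=(-0.078, 2.003)
t=11.000: state=(1.009, 2.163)
t=11.060: state=(1.136, 2.089)
largest grid value and its neighbours: x(5.500)=1.96807, x(5.510)=1.96811, x(5.520)=1.96795
parabola through these three points peaks at t≈5.507 with x≈1.96812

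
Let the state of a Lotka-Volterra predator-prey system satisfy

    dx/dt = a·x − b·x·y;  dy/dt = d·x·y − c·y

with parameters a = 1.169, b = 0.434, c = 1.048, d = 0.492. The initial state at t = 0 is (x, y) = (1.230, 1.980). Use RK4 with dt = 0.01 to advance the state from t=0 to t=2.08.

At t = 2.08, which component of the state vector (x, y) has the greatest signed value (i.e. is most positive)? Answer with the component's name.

largest component: x

t=0.000: state=(1.230, 1.980)
step 1 (dt=0.01): k1=(0.381, -0.877), k2=(0.384, -0.873), k3=(0.384, -0.873), k4=(0.387, -0.869); state += dt/6·(k1+2k2+2k3+k4)
t=0.010: state=(1.234, 1.971)
t=0.020: state=(1.238, 1.963)
t=0.030: state=(1.242, 1.954)
continuing one RK4 step at a time; state shown every 10 steps (Δt=0.1):
t=0.100: state=(1.271, 1.896)
t=0.200: state=(1.318, 1.820)
t=0.300: state=(1.371, 1.751)
t=0.400: state=(1.430, 1.689)
t=0.500: state=(1.496, 1.634)
t=0.600: state=(1.568, 1.587)
t=0.700: state=(1.646, 1.547)
t=0.800: state=(1.732, 1.513)
t=0.900: state=(1.824, 1.487)
t=1.000: state=(1.923, 1.469)
t=1.100: state=(2.028, 1.457)
t=1.200: state=(2.140, 1.454)
t=1.300: state=(2.258, 1.459)
t=1.400: state=(2.382, 1.473)
t=1.500: state=(2.511, 1.496)
t=1.600: state=(2.643, 1.529)
t=1.700: state=(2.777, 1.573)
t=1.800: state=(2.912, 1.629)
t=1.900: state=(3.045, 1.699)
t=2.000: state=(3.174, 1.783)
t=2.080: state=(3.272, 1.861)
compare at T: x=3.272, y=1.861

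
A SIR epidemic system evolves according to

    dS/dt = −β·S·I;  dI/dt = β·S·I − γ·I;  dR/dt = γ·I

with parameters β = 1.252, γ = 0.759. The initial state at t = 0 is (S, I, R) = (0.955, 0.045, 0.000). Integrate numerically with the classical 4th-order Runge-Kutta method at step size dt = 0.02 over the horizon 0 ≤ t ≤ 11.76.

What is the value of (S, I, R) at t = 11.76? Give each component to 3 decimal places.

t=0.000: state=(0.955, 0.045, 0.000)
step 1 (dt=0.02): k1=(-0.054, 0.020, 0.034), k2=(-0.054, 0.020, 0.034), k3=(-0.054, 0.020, 0.034), k4=(-0.054, 0.020, 0.034); state += dt/6·(k1+2k2+2k3+k4)
t=0.020: state=(0.954, 0.045, 0.001)
t=0.040: state=(0.953, 0.046, 0.001)
t=0.060: state=(0.952, 0.046, 0.002)
continuing one RK4 step at a time; state shown every 25 steps (Δt=0.5):
t=0.500: state=(0.925, 0.055, 0.019)
t=1.000: state=(0.891, 0.067, 0.042)
t=1.500: state=(0.851, 0.079, 0.070)
t=2.000: state=(0.807, 0.091, 0.102)
t=2.500: state=(0.759, 0.102, 0.139)
t=3.000: state=(0.711, 0.110, 0.179)
t=3.500: state=(0.662, 0.116, 0.222)
t=4.000: state=(0.615, 0.118, 0.267)
t=4.500: state=(0.571, 0.117, 0.311)
t=5.000: state=(0.531, 0.113, 0.355)
t=5.500: state=(0.496, 0.107, 0.397)
t=6.000: state=(0.465, 0.099, 0.436)
t=6.500: state=(0.438, 0.090, 0.472)
t=7.000: state=(0.416, 0.080, 0.504)
t=7.500: state=(0.397, 0.071, 0.533)
t=8.000: state=(0.381, 0.062, 0.558)
t=8.500: state=(0.367, 0.053, 0.580)
t=9.000: state=(0.356, 0.046, 0.598)
t=9.500: state=(0.347, 0.039, 0.614)
t=10.000: state=(0.339, 0.033, 0.628)
t=10.500: state=(0.333, 0.028, 0.640)
t=11.000: state=(0.327, 0.023, 0.649)
t=11.500: state=(0.323, 0.020, 0.657)
t=11.760: state=(0.321, 0.018, 0.661)

(S, I, R) = (0.321, 0.018, 0.661)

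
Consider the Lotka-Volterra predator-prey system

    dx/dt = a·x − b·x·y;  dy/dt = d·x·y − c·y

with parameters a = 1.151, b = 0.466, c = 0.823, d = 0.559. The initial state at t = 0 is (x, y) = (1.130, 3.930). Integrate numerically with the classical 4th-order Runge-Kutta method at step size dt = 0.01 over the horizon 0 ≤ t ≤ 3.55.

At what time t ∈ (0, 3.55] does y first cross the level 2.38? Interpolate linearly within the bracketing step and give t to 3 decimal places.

t = 1.400

t=0.000: state=(1.130, 3.930)
step 1 (dt=0.01): k1=(-0.769, -0.752), k2=(-0.764, -0.760), k3=(-0.764, -0.760), k4=(-0.760, -0.767); state += dt/6·(k1+2k2+2k3+k4)
t=0.010: state=(1.122, 3.922)
t=0.020: state=(1.115, 3.915)
t=0.030: state=(1.107, 3.907)
continuing one RK4 step at a time; state shown every 20 steps (Δt=0.2):
t=0.200: state=(0.994, 3.753)
t=0.400: state=(0.891, 3.536)
t=0.600: state=(0.815, 3.298)
t=0.800: state=(0.763, 3.055)
t=1.000: state=(0.731, 2.817)
t=1.200: state=(0.715, 2.590)
t=1.390: state=(0.714, 2.390)
next step: t=1.400: state=(0.714, 2.380) — y has crossed 2.38
linear interpolation between t=1.390 (2.38988) and t=1.400 (2.37977) → t≈1.400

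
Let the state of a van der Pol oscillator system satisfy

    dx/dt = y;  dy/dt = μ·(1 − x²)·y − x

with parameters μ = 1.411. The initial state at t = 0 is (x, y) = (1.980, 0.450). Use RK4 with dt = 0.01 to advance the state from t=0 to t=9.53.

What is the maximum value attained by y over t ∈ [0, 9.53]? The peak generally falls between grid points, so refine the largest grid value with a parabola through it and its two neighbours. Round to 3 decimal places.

max y = 3.122

t=0.000: state=(1.980, 0.450)
step 1 (dt=0.01): k1=(0.450, -3.834), k2=(0.431, -3.763), k3=(0.431, -3.764), k4=(0.412, -3.693); state += dt/6·(k1+2k2+2k3+k4)
t=0.010: state=(1.984, 0.412)
t=0.020: state=(1.988, 0.376)
t=0.030: state=(1.992, 0.341)
continuing one RK4 step at a time; state shown every 50 steps (Δt=0.5):
t=0.500: state=(1.935, -0.366)
t=1.000: state=(1.707, -0.531)
t=1.500: state=(1.402, -0.700)
t=2.000: state=(0.978, -1.044)
t=2.500: state=(0.268, -1.945)
t=3.000: state=(-1.068, -3.076)
t=3.500: state=(-1.982, -0.453)
t=4.000: state=(-1.938, 0.365)
t=4.500: state=(-1.709, 0.530)
t=5.000: state=(-1.406, 0.698)
t=5.500: state=(-0.984, 1.039)
t=6.000: state=(-0.278, 1.930)
t=6.500: state=(1.052, 3.084)
t=7.000: state=(1.980, 0.473)
t=7.500: state=(1.940, -0.362)
t=8.000: state=(1.712, -0.528)
t=8.500: state=(1.410, -0.696)
t=9.000: state=(0.989, -1.033)
t=9.500: state=(0.289, -1.916)
t=9.530: state=(0.230, -2.001)
largest grid value and its neighbours: y(6.440)=3.12094, y(6.450)=3.12200, y(6.460)=3.12028
parabola through these three points peaks at t≈6.449 with y≈3.12202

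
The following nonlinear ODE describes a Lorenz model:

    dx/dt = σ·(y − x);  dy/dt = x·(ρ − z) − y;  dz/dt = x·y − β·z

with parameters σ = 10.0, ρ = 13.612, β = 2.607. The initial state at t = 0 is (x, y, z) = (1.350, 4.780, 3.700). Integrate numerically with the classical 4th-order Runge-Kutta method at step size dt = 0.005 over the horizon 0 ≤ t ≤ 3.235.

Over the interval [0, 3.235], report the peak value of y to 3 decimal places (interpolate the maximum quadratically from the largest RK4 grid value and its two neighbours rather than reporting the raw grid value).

t=0.000: state=(1.350, 4.780, 3.700)
step 1 (dt=0.005): k1=(34.300, 8.601, -3.193), k2=(33.658, 9.441, -2.731), k3=(33.695, 9.421, -2.739), k4=(33.086, 10.245, -2.280); state += dt/6·(k1+2k2+2k3+k4)
t=0.005: state=(1.518, 4.827, 3.686)
t=0.010: state=(1.681, 4.882, 3.677)
t=0.015: state=(1.839, 4.945, 3.673)
continuing one RK4 step at a time; state shown every 40 steps (Δt=0.2):
t=0.200: state=(7.223, 10.431, 7.857)
t=0.400: state=(9.159, 6.453, 19.278)
t=0.600: state=(2.929, 1.037, 14.019)
t=0.800: state=(1.536, 1.627, 8.672)
t=1.000: state=(2.645, 3.700, 5.976)
t=1.200: state=(6.118, 8.482, 7.860)
t=1.400: state=(8.973, 8.165, 16.858)
t=1.600: state=(4.519, 2.437, 15.039)
t=1.800: state=(2.633, 2.616, 10.051)
t=2.000: state=(3.801, 4.954, 7.784)
t=2.200: state=(6.969, 8.642, 10.725)
t=2.400: state=(7.661, 6.323, 16.306)
t=2.600: state=(4.353, 3.166, 13.591)
t=2.800: state=(3.602, 3.923, 10.013)
t=3.000: state=(5.259, 6.498, 9.538)
t=3.200: state=(7.434, 7.867, 13.522)
t=3.235: state=(7.512, 7.519, 14.272)
largest grid value and its neighbours: y(0.260)=11.62307, y(0.265)=11.63853, y(0.270)=11.63774
parabola through these three points peaks at t≈0.267 with y≈11.64019

max y = 11.640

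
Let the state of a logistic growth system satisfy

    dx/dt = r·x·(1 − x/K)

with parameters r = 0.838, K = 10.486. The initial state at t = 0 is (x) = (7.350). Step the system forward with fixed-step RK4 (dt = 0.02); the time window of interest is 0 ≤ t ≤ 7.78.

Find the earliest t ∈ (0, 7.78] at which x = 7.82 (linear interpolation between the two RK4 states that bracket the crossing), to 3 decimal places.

t=0.000: state=(7.350)
step 1 (dt=0.02): k1=(1.842), k2=(1.836), k3=(1.836), k4=(1.830); state += dt/6·(k1+2k2+2k3+k4)
t=0.020: state=(7.387)
t=0.040: state=(7.423)
t=0.060: state=(7.459)
t=0.260: state=(7.807)
next step: t=0.280: state=(7.840) — x has crossed 7.82
linear interpolation between t=0.260 (7.80711) and t=0.280 (7.84040) → t≈0.268

t = 0.268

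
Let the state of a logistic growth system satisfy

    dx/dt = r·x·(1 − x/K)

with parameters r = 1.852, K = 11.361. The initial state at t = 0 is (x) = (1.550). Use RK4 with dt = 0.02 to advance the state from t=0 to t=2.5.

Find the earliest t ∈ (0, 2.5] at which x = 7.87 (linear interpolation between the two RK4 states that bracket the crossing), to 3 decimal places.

t=0.000: state=(1.550)
step 1 (dt=0.02): k1=(2.479), k2=(2.512), k3=(2.513), k4=(2.546); state += dt/6·(k1+2k2+2k3+k4)
t=0.020: state=(1.600)
t=0.040: state=(1.652)
t=0.060: state=(1.705)
continuing one RK4 step at a time; state shown every 5 steps (Δt=0.1):
t=0.100: state=(1.815)
t=0.200: state=(2.115)
t=0.300: state=(2.453)
t=0.400: state=(2.828)
t=0.500: state=(3.239)
t=0.600: state=(3.684)
t=0.700: state=(4.160)
t=0.800: state=(4.659)
t=0.900: state=(5.175)
t=1.000: state=(5.700)
t=1.100: state=(6.224)
t=1.200: state=(6.739)
t=1.300: state=(7.237)
t=1.400: state=(7.710)
t=1.420: state=(7.801)
next step: t=1.440: state=(7.891) — x has crossed 7.87
linear interpolation between t=1.420 (7.80124) and t=1.440 (7.89115) → t≈1.435

t = 1.435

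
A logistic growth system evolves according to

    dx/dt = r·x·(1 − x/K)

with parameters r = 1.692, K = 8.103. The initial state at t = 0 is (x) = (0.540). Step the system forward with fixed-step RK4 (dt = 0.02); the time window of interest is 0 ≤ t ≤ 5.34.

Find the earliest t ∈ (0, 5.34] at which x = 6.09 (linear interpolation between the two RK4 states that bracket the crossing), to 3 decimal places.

t = 2.214

t=0.000: state=(0.540)
step 1 (dt=0.02): k1=(0.853), k2=(0.865), k3=(0.865), k4=(0.878); state += dt/6·(k1+2k2+2k3+k4)
t=0.020: state=(0.557)
t=0.040: state=(0.575)
t=0.060: state=(0.593)
continuing one RK4 step at a time; state shown every 10 steps (Δt=0.2):
t=0.200: state=(0.738)
t=0.400: state=(0.998)
t=0.600: state=(1.334)
t=0.800: state=(1.755)
t=1.000: state=(2.264)
t=1.200: state=(2.854)
t=1.400: state=(3.507)
t=1.600: state=(4.189)
t=1.800: state=(4.863)
t=2.000: state=(5.494)
t=2.200: state=(6.053)
next step: t=2.220: state=(6.105) — x has crossed 6.09
linear interpolation between t=2.200 (6.05335) and t=2.220 (6.10474) → t≈2.214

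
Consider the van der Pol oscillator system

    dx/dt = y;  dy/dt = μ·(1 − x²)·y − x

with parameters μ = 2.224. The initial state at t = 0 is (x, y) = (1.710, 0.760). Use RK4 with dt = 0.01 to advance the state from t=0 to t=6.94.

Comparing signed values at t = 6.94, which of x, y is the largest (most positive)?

largest component: y

t=0.000: state=(1.710, 0.760)
step 1 (dt=0.01): k1=(0.760, -4.962), k2=(0.735, -4.881), k3=(0.736, -4.882), k4=(0.711, -4.801); state += dt/6·(k1+2k2+2k3+k4)
t=0.010: state=(1.717, 0.711)
t=0.020: state=(1.724, 0.664)
t=0.030: state=(1.731, 0.618)
continuing one RK4 step at a time; state shown every 25 steps (Δt=0.25):
t=0.250: state=(1.785, -0.023)
t=0.500: state=(1.743, -0.267)
t=0.750: state=(1.663, -0.358)
t=1.000: state=(1.566, -0.415)
t=1.250: state=(1.455, -0.476)
t=1.500: state=(1.327, -0.557)
t=1.750: state=(1.174, -0.677)
t=2.000: state=(0.982, -0.877)
t=2.250: state=(0.721, -1.248)
t=2.500: state=(0.326, -2.011)
t=2.750: state=(-0.344, -3.450)
t=3.000: state=(-1.319, -3.740)
t=3.250: state=(-1.924, -1.088)
t=3.500: state=(-2.021, 0.034)
t=3.750: state=(-1.978, 0.250)
t=4.000: state=(-1.908, 0.303)
t=4.250: state=(-1.829, 0.331)
t=4.500: state=(-1.743, 0.358)
t=4.750: state=(-1.649, 0.392)
t=5.000: state=(-1.546, 0.435)
t=5.250: state=(-1.430, 0.495)
t=5.500: state=(-1.296, 0.580)
t=5.750: state=(-1.136, 0.713)
t=6.000: state=(-0.932, 0.940)
t=6.250: state=(-0.649, 1.372)
t=6.500: state=(-0.208, 2.269)
t=6.750: state=(0.544, 3.781)
t=6.940: state=(1.301, 3.776)
compare at T: x=1.301, y=3.776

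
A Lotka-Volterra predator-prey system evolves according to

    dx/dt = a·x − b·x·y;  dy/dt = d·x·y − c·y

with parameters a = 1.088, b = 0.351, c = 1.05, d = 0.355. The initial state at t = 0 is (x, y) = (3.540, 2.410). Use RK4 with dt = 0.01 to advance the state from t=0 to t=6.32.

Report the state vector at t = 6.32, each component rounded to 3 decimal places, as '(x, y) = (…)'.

t=0.000: state=(3.540, 2.410)
step 1 (dt=0.01): k1=(0.857, 0.498), k2=(0.855, 0.502), k3=(0.855, 0.502), k4=(0.853, 0.507); state += dt/6·(k1+2k2+2k3+k4)
t=0.010: state=(3.549, 2.415)
t=0.020: state=(3.557, 2.420)
t=0.030: state=(3.566, 2.425)
continuing one RK4 step at a time; state shown every 25 steps (Δt=0.25):
t=0.250: state=(3.737, 2.561)
t=0.500: state=(3.885, 2.764)
t=0.750: state=(3.959, 3.013)
t=1.000: state=(3.941, 3.292)
t=1.250: state=(3.827, 3.577)
t=1.500: state=(3.628, 3.832)
t=1.750: state=(3.372, 4.022)
t=2.000: state=(3.094, 4.122)
t=2.250: state=(2.827, 4.122)
t=2.500: state=(2.593, 4.031)
t=2.750: state=(2.405, 3.869)
t=3.000: state=(2.269, 3.660)
t=3.250: state=(2.182, 3.428)
t=3.500: state=(2.142, 3.193)
t=3.750: state=(2.145, 2.970)
t=4.000: state=(2.190, 2.768)
t=4.250: state=(2.272, 2.594)
t=4.500: state=(2.391, 2.453)
t=4.750: state=(2.542, 2.348)
t=5.000: state=(2.725, 2.281)
t=5.250: state=(2.932, 2.255)
t=5.500: state=(3.156, 2.272)
t=5.750: state=(3.386, 2.336)
t=6.000: state=(3.604, 2.450)
t=6.250: state=(3.789, 2.617)
t=6.320: state=(3.831, 2.673)

(x, y) = (3.831, 2.673)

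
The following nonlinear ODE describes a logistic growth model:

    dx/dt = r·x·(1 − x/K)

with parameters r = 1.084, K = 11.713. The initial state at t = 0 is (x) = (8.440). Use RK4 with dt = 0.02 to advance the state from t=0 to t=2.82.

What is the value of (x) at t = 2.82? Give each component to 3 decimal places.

(x) = (11.503)

t=0.000: state=(8.440)
step 1 (dt=0.02): k1=(2.557), k2=(2.544), k3=(2.544), k4=(2.532); state += dt/6·(k1+2k2+2k3+k4)
t=0.020: state=(8.491)
t=0.040: state=(8.541)
t=0.060: state=(8.591)
continuing one RK4 step at a time; state shown every 5 steps (Δt=0.1):
t=0.100: state=(8.689)
t=0.200: state=(8.926)
t=0.300: state=(9.150)
t=0.400: state=(9.360)
t=0.500: state=(9.557)
t=0.600: state=(9.742)
t=0.700: state=(9.913)
t=0.800: state=(10.072)
t=0.900: state=(10.219)
t=1.000: state=(10.355)
t=1.100: state=(10.480)
t=1.200: state=(10.594)
t=1.300: state=(10.699)
t=1.400: state=(10.795)
t=1.500: state=(10.883)
t=1.600: state=(10.963)
t=1.700: state=(11.035)
t=1.800: state=(11.101)
t=1.900: state=(11.161)
t=2.000: state=(11.215)
t=2.100: state=(11.265)
t=2.200: state=(11.309)
t=2.300: state=(11.349)
t=2.400: state=(11.386)
t=2.500: state=(11.418)
t=2.600: state=(11.448)
t=2.700: state=(11.475)
t=2.800: state=(11.499)
t=2.820: state=(11.503)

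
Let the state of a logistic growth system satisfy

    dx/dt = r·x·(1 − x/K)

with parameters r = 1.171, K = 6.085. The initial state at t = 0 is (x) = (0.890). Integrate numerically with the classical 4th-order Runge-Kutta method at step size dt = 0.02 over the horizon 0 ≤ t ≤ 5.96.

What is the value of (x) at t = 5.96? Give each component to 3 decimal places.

t=0.000: state=(0.890)
step 1 (dt=0.02): k1=(0.890), k2=(0.897), k3=(0.897), k4=(0.905); state += dt/6·(k1+2k2+2k3+k4)
t=0.020: state=(0.908)
t=0.040: state=(0.926)
t=0.060: state=(0.945)
continuing one RK4 step at a time; state shown every 10 steps (Δt=0.2):
t=0.200: state=(1.083)
t=0.400: state=(1.307)
t=0.600: state=(1.564)
t=0.800: state=(1.851)
t=1.000: state=(2.166)
t=1.200: state=(2.502)
t=1.400: state=(2.853)
t=1.600: state=(3.209)
t=1.800: state=(3.560)
t=2.000: state=(3.898)
t=2.200: state=(4.214)
t=2.400: state=(4.503)
t=2.600: state=(4.762)
t=2.800: state=(4.988)
t=3.000: state=(5.183)
t=3.200: state=(5.349)
t=3.400: state=(5.487)
t=3.600: state=(5.602)
t=3.800: state=(5.697)
t=4.000: state=(5.774)
t=4.200: state=(5.836)
t=4.400: state=(5.886)
t=4.600: state=(5.927)
t=4.800: state=(5.959)
t=5.000: state=(5.985)
t=5.200: state=(6.006)
t=5.400: state=(6.022)
t=5.600: state=(6.035)
t=5.800: state=(6.045)
t=5.960: state=(6.052)

(x) = (6.052)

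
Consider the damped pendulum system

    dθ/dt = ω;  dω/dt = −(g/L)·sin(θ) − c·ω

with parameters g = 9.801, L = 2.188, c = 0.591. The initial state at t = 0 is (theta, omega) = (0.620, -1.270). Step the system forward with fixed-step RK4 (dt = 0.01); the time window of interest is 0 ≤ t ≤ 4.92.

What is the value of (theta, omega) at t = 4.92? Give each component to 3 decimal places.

t=0.000: state=(0.620, -1.270)
step 1 (dt=0.01): k1=(-1.270, -1.852), k2=(-1.279, -1.823), k3=(-1.279, -1.823), k4=(-1.288, -1.795); state += dt/6·(k1+2k2+2k3+k4)
t=0.010: state=(0.607, -1.288)
t=0.020: state=(0.594, -1.306)
t=0.030: state=(0.581, -1.323)
continuing one RK4 step at a time; state shown every 20 steps (Δt=0.2):
t=0.200: state=(0.337, -1.517)
t=0.400: state=(0.031, -1.499)
t=0.600: state=(-0.246, -1.236)
t=0.800: state=(-0.452, -0.802)
t=1.000: state=(-0.562, -0.296)
t=1.200: state=(-0.571, 0.197)
t=1.400: state=(-0.489, 0.606)
t=1.600: state=(-0.338, 0.880)
t=1.800: state=(-0.148, 0.985)
t=2.000: state=(0.045, 0.916)
t=2.200: state=(0.209, 0.703)
t=2.400: state=(0.320, 0.399)
t=2.600: state=(0.366, 0.066)
t=2.800: state=(0.348, -0.241)
t=3.000: state=(0.275, -0.475)
t=3.200: state=(0.165, -0.607)
t=3.400: state=(0.039, -0.625)
t=3.600: state=(-0.078, -0.537)
t=3.800: state=(-0.170, -0.369)
t=4.000: state=(-0.223, -0.160)
t=4.200: state=(-0.234, 0.052)
t=4.400: state=(-0.204, 0.232)
t=4.600: state=(-0.145, 0.354)
t=4.800: state=(-0.067, 0.404)
t=4.920: state=(-0.019, 0.399)

(theta, omega) = (-0.019, 0.399)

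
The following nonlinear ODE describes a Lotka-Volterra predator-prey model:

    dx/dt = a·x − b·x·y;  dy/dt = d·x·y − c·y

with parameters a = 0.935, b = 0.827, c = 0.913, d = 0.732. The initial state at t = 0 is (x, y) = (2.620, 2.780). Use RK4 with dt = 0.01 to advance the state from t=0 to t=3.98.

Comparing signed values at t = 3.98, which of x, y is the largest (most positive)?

t=0.000: state=(2.620, 2.780)
step 1 (dt=0.01): k1=(-3.574, 2.793), k2=(-3.580, 2.771), k3=(-3.579, 2.771), k4=(-3.584, 2.748); state += dt/6·(k1+2k2+2k3+k4)
t=0.010: state=(2.584, 2.808)
t=0.020: state=(2.548, 2.835)
t=0.030: state=(2.512, 2.862)
continuing one RK4 step at a time; state shown every 20 steps (Δt=0.2):
t=0.200: state=(1.916, 3.226)
t=0.400: state=(1.330, 3.401)
t=0.600: state=(0.916, 3.333)
t=0.800: state=(0.647, 3.109)
t=1.000: state=(0.478, 2.810)
t=1.200: state=(0.372, 2.490)
t=1.400: state=(0.305, 2.179)
t=1.600: state=(0.263, 1.892)
t=1.800: state=(0.237, 1.634)
t=2.000: state=(0.222, 1.408)
t=2.200: state=(0.215, 1.211)
t=2.400: state=(0.216, 1.041)
t=2.600: state=(0.222, 0.895)
t=2.800: state=(0.233, 0.771)
t=3.000: state=(0.249, 0.666)
t=3.200: state=(0.271, 0.576)
t=3.400: state=(0.299, 0.500)
t=3.600: state=(0.334, 0.437)
t=3.800: state=(0.376, 0.383)
t=3.980: state=(0.422, 0.343)
compare at T: x=0.422, y=0.343

largest component: x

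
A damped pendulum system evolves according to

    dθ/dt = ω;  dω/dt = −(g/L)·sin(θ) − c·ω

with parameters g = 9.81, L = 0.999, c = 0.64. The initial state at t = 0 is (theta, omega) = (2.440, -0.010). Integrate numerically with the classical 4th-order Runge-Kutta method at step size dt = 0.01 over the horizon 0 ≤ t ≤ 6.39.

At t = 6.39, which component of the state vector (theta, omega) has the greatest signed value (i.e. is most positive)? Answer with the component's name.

t=0.000: state=(2.440, -0.010)
step 1 (dt=0.01): k1=(-0.010, -6.332), k2=(-0.042, -6.312), k3=(-0.042, -6.313), k4=(-0.073, -6.294); state += dt/6·(k1+2k2+2k3+k4)
t=0.010: state=(2.440, -0.073)
t=0.020: state=(2.439, -0.136)
t=0.030: state=(2.437, -0.198)
continuing one RK4 step at a time; state shown every 25 steps (Δt=0.25):
t=0.250: state=(2.242, -1.586)
t=0.500: state=(1.623, -3.414)
t=0.750: state=(0.562, -4.845)
t=1.000: state=(-0.600, -4.015)
t=1.250: state=(-1.305, -1.534)
t=1.500: state=(-1.374, 0.924)
t=1.750: state=(-0.886, 2.850)
t=2.000: state=(-0.061, 3.436)
t=2.250: state=(0.672, 2.183)
t=2.500: state=(0.966, 0.139)
t=2.750: state=(0.764, -1.655)
t=3.000: state=(0.219, -2.487)
t=3.250: state=(-0.359, -1.917)
t=3.500: state=(-0.665, -0.458)
t=3.750: state=(-0.590, 0.994)
t=4.000: state=(-0.225, 1.765)
t=4.250: state=(0.204, 1.502)
t=4.500: state=(0.462, 0.487)
t=4.750: state=(0.441, -0.621)
t=5.000: state=(0.192, -1.254)
t=5.250: state=(-0.122, -1.132)
t=5.500: state=(-0.324, -0.424)
t=5.750: state=(-0.325, 0.399)
t=6.000: state=(-0.153, 0.894)
t=6.250: state=(0.075, 0.840)
t=6.390: state=(0.177, 0.597)
compare at T: theta=0.177, omega=0.597

largest component: omega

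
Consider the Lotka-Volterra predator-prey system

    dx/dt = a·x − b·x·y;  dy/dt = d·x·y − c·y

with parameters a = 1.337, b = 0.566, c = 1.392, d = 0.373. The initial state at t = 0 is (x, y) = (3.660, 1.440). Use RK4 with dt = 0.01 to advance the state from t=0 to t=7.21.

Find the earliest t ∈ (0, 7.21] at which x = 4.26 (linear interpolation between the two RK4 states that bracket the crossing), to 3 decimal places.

t = 0.294

t=0.000: state=(3.660, 1.440)
step 1 (dt=0.01): k1=(1.910, -0.039), k2=(1.916, -0.033), k3=(1.916, -0.033), k4=(1.921, -0.028); state += dt/6·(k1+2k2+2k3+k4)
t=0.010: state=(3.679, 1.440)
t=0.020: state=(3.698, 1.439)
t=0.030: state=(3.718, 1.439)
continuing one RK4 step at a time; state shown every 25 steps (Δt=0.25):
t=0.250: state=(4.166, 1.464)
t=0.290: state=(4.252, 1.474)
next step: t=0.300: state=(4.273, 1.477) — x has crossed 4.26
linear interpolation between t=0.290 (4.25158) and t=0.300 (4.27297) → t≈0.294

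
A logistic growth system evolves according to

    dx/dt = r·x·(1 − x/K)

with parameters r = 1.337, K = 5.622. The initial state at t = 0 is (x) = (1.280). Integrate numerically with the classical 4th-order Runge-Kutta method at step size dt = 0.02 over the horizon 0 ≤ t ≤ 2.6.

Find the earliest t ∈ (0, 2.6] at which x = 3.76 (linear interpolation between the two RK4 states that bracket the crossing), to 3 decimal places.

t=0.000: state=(1.280)
step 1 (dt=0.02): k1=(1.322), k2=(1.331), k3=(1.331), k4=(1.341); state += dt/6·(k1+2k2+2k3+k4)
t=0.020: state=(1.307)
t=0.040: state=(1.334)
t=0.060: state=(1.361)
continuing one RK4 step at a time; state shown every 5 steps (Δt=0.1):
t=0.100: state=(1.417)
t=0.200: state=(1.563)
t=0.300: state=(1.719)
t=0.400: state=(1.882)
t=0.500: state=(2.053)
t=0.600: state=(2.230)
t=0.700: state=(2.412)
t=0.800: state=(2.598)
t=0.900: state=(2.785)
t=1.000: state=(2.973)
t=1.100: state=(3.159)
t=1.200: state=(3.343)
t=1.300: state=(3.521)
t=1.400: state=(3.694)
t=1.420: state=(3.728)
next step: t=1.440: state=(3.761) — x has crossed 3.76
linear interpolation between t=1.420 (3.72785) and t=1.440 (3.76129) → t≈1.439

t = 1.439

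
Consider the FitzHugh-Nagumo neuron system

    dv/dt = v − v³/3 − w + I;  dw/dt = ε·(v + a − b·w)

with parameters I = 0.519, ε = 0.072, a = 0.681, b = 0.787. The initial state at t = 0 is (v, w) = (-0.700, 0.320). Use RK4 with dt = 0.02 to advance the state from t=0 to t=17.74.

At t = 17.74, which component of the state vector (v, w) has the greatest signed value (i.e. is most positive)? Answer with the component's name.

t=0.000: state=(-0.700, 0.320)
step 1 (dt=0.02): k1=(-0.387, -0.020), k2=(-0.388, -0.020), k3=(-0.388, -0.020), k4=(-0.390, -0.020); state += dt/6·(k1+2k2+2k3+k4)
t=0.020: state=(-0.708, 0.320)
t=0.040: state=(-0.716, 0.319)
t=0.060: state=(-0.724, 0.319)
continuing one RK4 step at a time; state shown every 50 steps (Δt=1):
t=1.000: state=(-1.131, 0.286)
t=2.000: state=(-1.427, 0.227)
t=3.000: state=(-1.503, 0.158)
t=4.000: state=(-1.486, 0.093)
t=5.000: state=(-1.444, 0.033)
t=6.000: state=(-1.396, -0.021)
t=7.000: state=(-1.344, -0.068)
t=8.000: state=(-1.291, -0.109)
t=9.000: state=(-1.236, -0.144)
t=10.000: state=(-1.179, -0.173)
t=11.000: state=(-1.118, -0.196)
t=12.000: state=(-1.053, -0.213)
t=13.000: state=(-0.980, -0.225)
t=14.000: state=(-0.895, -0.231)
t=15.000: state=(-0.788, -0.229)
t=16.000: state=(-0.637, -0.219)
t=17.000: state=(-0.382, -0.196)
t=17.740: state=(-0.023, -0.164)
compare at T: v=-0.023, w=-0.164

largest component: v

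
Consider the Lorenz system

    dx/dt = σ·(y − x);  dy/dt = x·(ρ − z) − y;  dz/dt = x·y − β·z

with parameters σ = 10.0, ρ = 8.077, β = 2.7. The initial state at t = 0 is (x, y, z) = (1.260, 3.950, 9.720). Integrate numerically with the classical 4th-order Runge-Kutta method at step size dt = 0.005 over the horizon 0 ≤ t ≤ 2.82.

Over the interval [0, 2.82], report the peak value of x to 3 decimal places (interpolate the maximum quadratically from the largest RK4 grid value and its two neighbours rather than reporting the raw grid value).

max x = 5.045

t=0.000: state=(1.260, 3.950, 9.720)
step 1 (dt=0.005): k1=(26.900, -6.020, -21.267), k2=(26.077, -6.045, -20.878), k3=(26.097, -6.043, -20.889), k4=(25.293, -6.059, -20.512); state += dt/6·(k1+2k2+2k3+k4)
t=0.005: state=(1.390, 3.920, 9.616)
t=0.010: state=(1.513, 3.889, 9.515)
t=0.015: state=(1.628, 3.859, 9.417)
continuing one RK4 step at a time; state shown every 20 steps (Δt=0.1):
t=0.100: state=(2.757, 3.435, 8.122)
t=0.200: state=(3.102, 3.258, 7.065)
t=0.300: state=(3.232, 3.377, 6.310)
t=0.400: state=(3.433, 3.698, 5.847)
t=0.500: state=(3.760, 4.143, 5.700)
t=0.600: state=(4.179, 4.620, 5.883)
t=0.700: state=(4.608, 5.005, 6.360)
t=0.800: state=(4.932, 5.163, 7.001)
t=0.900: state=(5.045, 5.034, 7.593)
t=1.000: state=(4.919, 4.692, 7.928)
t=1.100: state=(4.630, 4.301, 7.930)
t=1.200: state=(4.305, 4.003, 7.669)
t=1.300: state=(4.052, 3.859, 7.283)
t=1.400: state=(3.926, 3.867, 6.901)
t=1.500: state=(3.931, 3.995, 6.616)
t=1.600: state=(4.044, 4.200, 6.481)
t=1.700: state=(4.226, 4.427, 6.513)
t=1.800: state=(4.426, 4.616, 6.692)
t=1.900: state=(4.588, 4.715, 6.960)
t=2.000: state=(4.667, 4.696, 7.229)
t=2.100: state=(4.647, 4.579, 7.416)
t=2.200: state=(4.545, 4.415, 7.473)
t=2.300: state=(4.405, 4.263, 7.403)
t=2.400: state=(4.276, 4.166, 7.250)
t=2.500: state=(4.193, 4.139, 7.070)
t=2.600: state=(4.170, 4.178, 6.918)
t=2.700: state=(4.204, 4.262, 6.828)
t=2.800: state=(4.279, 4.366, 6.816)
t=2.820: state=(4.296, 4.386, 6.823)
largest grid value and its neighbours: x(0.890)=5.04481, x(0.895)=5.04521, x(0.900)=5.04499
parabola through these three points peaks at t≈0.896 with x≈5.04522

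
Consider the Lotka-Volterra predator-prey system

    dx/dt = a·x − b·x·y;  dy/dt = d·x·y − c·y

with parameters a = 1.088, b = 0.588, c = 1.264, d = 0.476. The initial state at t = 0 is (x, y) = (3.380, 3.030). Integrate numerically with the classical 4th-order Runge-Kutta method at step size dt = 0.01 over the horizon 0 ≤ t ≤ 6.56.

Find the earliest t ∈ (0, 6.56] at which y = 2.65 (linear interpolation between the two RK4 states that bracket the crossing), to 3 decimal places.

t=0.000: state=(3.380, 3.030)
step 1 (dt=0.01): k1=(-2.345, 1.045), k2=(-2.347, 1.030), k3=(-2.347, 1.030), k4=(-2.349, 1.015); state += dt/6·(k1+2k2+2k3+k4)
t=0.010: state=(3.357, 3.040)
t=0.020: state=(3.333, 3.050)
t=0.030: state=(3.310, 3.060)
continuing one RK4 step at a time; state shown every 25 steps (Δt=0.25):
t=0.250: state=(2.802, 3.190)
t=0.500: state=(2.303, 3.147)
t=0.750: state=(1.928, 2.948)
t=1.000: state=(1.675, 2.660)
next step: t=1.010: state=(1.667, 2.648) — y has crossed 2.65
linear interpolation between t=1.000 (2.65996) and t=1.010 (2.64752) → t≈1.008

t = 1.008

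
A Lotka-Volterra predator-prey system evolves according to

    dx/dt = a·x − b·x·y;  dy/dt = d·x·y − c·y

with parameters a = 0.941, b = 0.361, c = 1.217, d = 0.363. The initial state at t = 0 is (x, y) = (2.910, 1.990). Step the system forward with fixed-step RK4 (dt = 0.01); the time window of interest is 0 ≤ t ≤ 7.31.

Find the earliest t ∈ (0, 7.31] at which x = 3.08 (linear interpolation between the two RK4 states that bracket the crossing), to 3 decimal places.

t = 0.242

t=0.000: state=(2.910, 1.990)
step 1 (dt=0.01): k1=(0.648, -0.320), k2=(0.650, -0.317), k3=(0.650, -0.317), k4=(0.653, -0.315); state += dt/6·(k1+2k2+2k3+k4)
t=0.010: state=(2.917, 1.987)
t=0.020: state=(2.923, 1.984)
t=0.030: state=(2.930, 1.981)
t=0.240: state=(3.079, 1.928)
next step: t=0.250: state=(3.086, 1.927) — x has crossed 3.08
linear interpolation between t=0.240 (3.07857) and t=0.250 (3.08613) → t≈0.242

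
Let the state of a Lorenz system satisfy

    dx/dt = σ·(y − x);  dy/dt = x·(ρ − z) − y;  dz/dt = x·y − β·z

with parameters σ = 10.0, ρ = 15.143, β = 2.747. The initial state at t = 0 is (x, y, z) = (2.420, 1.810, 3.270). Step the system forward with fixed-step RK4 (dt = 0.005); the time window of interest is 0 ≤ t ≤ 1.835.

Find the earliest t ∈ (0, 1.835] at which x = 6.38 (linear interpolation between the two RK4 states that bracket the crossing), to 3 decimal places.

t=0.000: state=(2.420, 1.810, 3.270)
step 1 (dt=0.005): k1=(-6.100, 26.923, -4.602), k2=(-5.274, 26.702, -4.437), k3=(-5.301, 26.726, -4.435), k4=(-4.499, 26.527, -4.270); state += dt/6·(k1+2k2+2k3+k4)
t=0.005: state=(2.394, 1.944, 3.248)
t=0.010: state=(2.375, 2.075, 3.227)
t=0.015: state=(2.363, 2.206, 3.208)
continuing one RK4 step at a time; state shown every 20 steps (Δt=0.1):
t=0.100: state=(3.013, 4.543, 3.212)
t=0.200: state=(5.340, 8.463, 4.822)
t=0.230: state=(6.343, 9.895, 5.988)
next step: t=0.235: state=(6.523, 10.135, 6.227) — x has crossed 6.38
linear interpolation between t=0.230 (6.34339) and t=0.235 (6.52252) → t≈0.231

t = 0.231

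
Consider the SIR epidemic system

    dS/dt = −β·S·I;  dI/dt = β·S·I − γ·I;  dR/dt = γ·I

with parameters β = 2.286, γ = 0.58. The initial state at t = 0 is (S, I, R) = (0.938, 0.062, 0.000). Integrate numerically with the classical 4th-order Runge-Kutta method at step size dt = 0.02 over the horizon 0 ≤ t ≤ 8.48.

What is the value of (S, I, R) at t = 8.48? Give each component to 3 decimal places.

t=0.000: state=(0.938, 0.062, 0.000)
step 1 (dt=0.02): k1=(-0.133, 0.097, 0.036), k2=(-0.135, 0.098, 0.037), k3=(-0.135, 0.098, 0.037), k4=(-0.137, 0.100, 0.037); state += dt/6·(k1+2k2+2k3+k4)
t=0.020: state=(0.935, 0.064, 0.001)
t=0.040: state=(0.933, 0.066, 0.001)
t=0.060: state=(0.930, 0.068, 0.002)
continuing one RK4 step at a time; state shown every 25 steps (Δt=0.5):
t=0.500: state=(0.844, 0.129, 0.027)
t=1.000: state=(0.688, 0.233, 0.079)
t=1.500: state=(0.494, 0.343, 0.163)
t=2.000: state=(0.320, 0.407, 0.273)
t=2.500: state=(0.200, 0.408, 0.393)
t=3.000: state=(0.128, 0.367, 0.506)
t=3.500: state=(0.087, 0.309, 0.604)
t=4.000: state=(0.063, 0.252, 0.685)
t=4.500: state=(0.049, 0.201, 0.751)
t=5.000: state=(0.040, 0.158, 0.802)
t=5.500: state=(0.034, 0.123, 0.843)
t=6.000: state=(0.030, 0.096, 0.875)
t=6.500: state=(0.027, 0.074, 0.899)
t=7.000: state=(0.025, 0.057, 0.918)
t=7.500: state=(0.024, 0.044, 0.932)
t=8.000: state=(0.023, 0.034, 0.944)
t=8.480: state=(0.022, 0.026, 0.952)

(S, I, R) = (0.022, 0.026, 0.952)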